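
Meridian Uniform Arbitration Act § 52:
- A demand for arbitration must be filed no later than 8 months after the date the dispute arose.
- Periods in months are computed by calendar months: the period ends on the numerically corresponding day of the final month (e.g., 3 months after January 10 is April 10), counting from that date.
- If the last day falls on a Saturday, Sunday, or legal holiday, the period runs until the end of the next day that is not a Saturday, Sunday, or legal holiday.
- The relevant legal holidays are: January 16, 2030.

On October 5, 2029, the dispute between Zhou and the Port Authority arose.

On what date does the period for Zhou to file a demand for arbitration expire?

8 months after October 5, 2029 is June 5, 2030.
June 5, 2030 is a Wednesday and not a legal holiday, so no extension applies.

June 5, 2030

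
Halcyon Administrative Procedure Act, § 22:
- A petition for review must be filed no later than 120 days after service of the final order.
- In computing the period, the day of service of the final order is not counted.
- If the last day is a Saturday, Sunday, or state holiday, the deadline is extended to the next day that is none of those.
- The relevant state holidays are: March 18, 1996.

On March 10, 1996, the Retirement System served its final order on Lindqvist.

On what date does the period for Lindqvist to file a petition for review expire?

July 8, 1996

120 days after March 10, 1996 is July 8, 1996.
July 8, 1996 is a Monday and not a state holiday, so no extension applies.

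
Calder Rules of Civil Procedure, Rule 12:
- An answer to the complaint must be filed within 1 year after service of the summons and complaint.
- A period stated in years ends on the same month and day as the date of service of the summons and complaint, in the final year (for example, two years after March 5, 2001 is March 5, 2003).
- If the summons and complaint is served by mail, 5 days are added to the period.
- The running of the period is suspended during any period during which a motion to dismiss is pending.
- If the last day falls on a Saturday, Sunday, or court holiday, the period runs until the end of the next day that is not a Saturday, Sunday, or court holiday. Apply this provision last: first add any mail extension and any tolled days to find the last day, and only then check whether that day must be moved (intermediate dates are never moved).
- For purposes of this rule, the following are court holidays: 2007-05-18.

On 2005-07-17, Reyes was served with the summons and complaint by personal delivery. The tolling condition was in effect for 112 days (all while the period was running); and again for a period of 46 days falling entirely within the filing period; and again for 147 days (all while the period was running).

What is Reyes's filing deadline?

1 year after 2005-07-17 is July 17, 2006.
Service was not by mail, so no mail extension applies.
Tolling adds 112 days: July 17, 2006 + 112 days = November 6, 2006.
Tolling adds 46 days: November 6, 2006 + 46 days = December 22, 2006.
Tolling adds 147 days: December 22, 2006 + 147 days = May 18, 2007.
May 18, 2007 is a listed holiday; May 19, 2007 is Saturday; May 20, 2007 is Sunday. The next qualifying day is May 21, 2007.

May 21, 2007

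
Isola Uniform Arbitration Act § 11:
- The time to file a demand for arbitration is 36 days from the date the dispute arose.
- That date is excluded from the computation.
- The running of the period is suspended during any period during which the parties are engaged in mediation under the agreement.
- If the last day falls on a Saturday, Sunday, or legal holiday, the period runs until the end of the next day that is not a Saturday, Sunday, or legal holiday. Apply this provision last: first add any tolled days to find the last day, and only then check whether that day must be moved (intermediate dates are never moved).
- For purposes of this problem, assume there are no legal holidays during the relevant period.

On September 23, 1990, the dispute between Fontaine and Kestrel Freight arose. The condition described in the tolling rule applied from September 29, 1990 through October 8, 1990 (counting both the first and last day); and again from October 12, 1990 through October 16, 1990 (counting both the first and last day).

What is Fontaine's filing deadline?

November 13, 1990

36 days after September 23, 1990 is October 29, 1990.
From September 29, 1990 through October 8, 1990 inclusive is 10 days; tolling adds 10 days: October 29, 1990 + 10 days = November 8, 1990.
From October 12, 1990 through October 16, 1990 inclusive is 5 days; tolling adds 5 days: November 8, 1990 + 5 days = November 13, 1990.
November 13, 1990 is a Tuesday and not a legal holiday, so no extension applies.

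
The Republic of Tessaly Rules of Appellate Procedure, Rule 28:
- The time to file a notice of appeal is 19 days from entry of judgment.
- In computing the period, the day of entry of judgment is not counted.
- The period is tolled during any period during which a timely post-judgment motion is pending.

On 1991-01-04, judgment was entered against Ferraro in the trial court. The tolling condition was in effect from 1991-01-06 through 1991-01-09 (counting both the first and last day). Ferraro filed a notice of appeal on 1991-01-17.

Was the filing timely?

19 days after 1991-01-04 is January 23, 1991.
From January 6, 1991 through January 9, 1991 inclusive is 4 days; tolling adds 4 days: January 23, 1991 + 4 days = January 27, 1991.
The deadline is January 27, 1991; the filing on January 17, 1991 is on or before that date.

Yes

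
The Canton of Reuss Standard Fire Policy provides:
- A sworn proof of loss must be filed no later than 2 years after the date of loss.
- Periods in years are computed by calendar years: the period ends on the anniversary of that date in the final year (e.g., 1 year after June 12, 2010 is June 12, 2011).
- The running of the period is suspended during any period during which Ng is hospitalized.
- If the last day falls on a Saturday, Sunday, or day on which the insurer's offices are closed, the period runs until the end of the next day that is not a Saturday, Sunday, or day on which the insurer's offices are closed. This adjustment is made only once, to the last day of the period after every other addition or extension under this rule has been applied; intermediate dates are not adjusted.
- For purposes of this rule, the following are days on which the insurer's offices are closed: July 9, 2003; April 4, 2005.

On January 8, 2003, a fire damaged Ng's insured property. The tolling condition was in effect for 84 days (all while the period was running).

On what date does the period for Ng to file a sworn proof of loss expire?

2 years after January 8, 2003 is January 8, 2005.
Tolling adds 84 days: January 8, 2005 + 84 days = April 2, 2005.
April 2, 2005 is Saturday; April 3, 2005 is Sunday; April 4, 2005 is a listed holiday. The next qualifying day is April 5, 2005.

April 5, 2005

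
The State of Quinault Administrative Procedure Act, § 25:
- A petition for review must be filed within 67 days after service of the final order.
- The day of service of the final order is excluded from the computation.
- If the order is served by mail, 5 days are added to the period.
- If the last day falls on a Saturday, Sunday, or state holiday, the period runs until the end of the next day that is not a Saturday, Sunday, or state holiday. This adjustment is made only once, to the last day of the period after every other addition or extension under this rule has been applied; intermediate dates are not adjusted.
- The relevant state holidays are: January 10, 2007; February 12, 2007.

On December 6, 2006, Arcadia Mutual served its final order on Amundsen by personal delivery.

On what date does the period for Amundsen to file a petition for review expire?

February 13, 2007

67 days after December 6, 2006 is February 11, 2007.
Service was not by mail, so no mail extension applies.
February 11, 2007 is Sunday; February 12, 2007 is a listed holiday. The next qualifying day is February 13, 2007.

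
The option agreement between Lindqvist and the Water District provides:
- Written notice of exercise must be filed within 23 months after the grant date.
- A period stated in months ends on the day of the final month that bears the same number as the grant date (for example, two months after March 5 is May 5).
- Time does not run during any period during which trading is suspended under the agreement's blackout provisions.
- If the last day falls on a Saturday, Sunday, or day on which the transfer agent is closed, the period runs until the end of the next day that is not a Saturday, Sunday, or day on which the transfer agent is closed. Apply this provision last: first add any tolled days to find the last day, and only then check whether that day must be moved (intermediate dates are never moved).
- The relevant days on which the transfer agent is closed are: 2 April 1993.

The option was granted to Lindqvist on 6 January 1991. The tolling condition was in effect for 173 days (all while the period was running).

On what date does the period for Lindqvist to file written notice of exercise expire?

23 months after 6 January 1991 is December 6, 1992.
Tolling adds 173 days: December 6, 1992 + 173 days = May 28, 1993.
May 28, 1993 is a Friday and not a day on which the transfer agent is closed, so no extension applies.

May 28, 1993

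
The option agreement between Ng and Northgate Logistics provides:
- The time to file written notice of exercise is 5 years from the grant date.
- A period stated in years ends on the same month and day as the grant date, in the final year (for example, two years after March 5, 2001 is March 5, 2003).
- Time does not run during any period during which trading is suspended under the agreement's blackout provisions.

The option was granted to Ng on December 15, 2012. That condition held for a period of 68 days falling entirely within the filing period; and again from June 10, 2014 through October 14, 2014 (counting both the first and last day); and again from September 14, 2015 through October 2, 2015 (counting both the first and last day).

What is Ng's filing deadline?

July 17, 2018

5 years after December 15, 2012 is December 15, 2017.
Tolling adds 68 days: December 15, 2017 + 68 days = February 21, 2018.
From June 10, 2014 through October 14, 2014 inclusive is 127 days; tolling adds 127 days: February 21, 2018 + 127 days = June 28, 2018.
From September 14, 2015 through October 2, 2015 inclusive is 19 days; tolling adds 19 days: June 28, 2018 + 19 days = July 17, 2018.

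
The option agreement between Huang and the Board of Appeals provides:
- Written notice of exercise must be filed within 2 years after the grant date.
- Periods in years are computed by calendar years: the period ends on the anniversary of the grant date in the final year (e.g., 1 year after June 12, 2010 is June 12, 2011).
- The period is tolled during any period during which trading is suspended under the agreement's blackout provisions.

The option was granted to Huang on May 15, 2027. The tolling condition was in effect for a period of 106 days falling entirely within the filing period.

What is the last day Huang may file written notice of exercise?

2 years after May 15, 2027 is May 15, 2029.
Tolling adds 106 days: May 15, 2029 + 106 days = August 29, 2029.

August 29, 2029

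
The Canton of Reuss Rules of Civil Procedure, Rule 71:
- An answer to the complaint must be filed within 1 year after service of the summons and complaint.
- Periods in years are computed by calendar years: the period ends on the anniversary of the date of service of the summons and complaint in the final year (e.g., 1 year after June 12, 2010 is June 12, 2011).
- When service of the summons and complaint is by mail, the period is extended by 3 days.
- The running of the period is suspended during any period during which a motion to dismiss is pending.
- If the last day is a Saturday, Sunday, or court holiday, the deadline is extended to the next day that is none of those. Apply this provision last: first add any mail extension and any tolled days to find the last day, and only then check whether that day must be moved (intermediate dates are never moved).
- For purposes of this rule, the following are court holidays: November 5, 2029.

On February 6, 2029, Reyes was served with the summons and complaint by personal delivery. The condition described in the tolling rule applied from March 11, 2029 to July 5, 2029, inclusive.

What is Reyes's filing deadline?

1 year after February 6, 2029 is February 6, 2030.
Service was not by mail, so no mail extension applies.
From March 11, 2029 through July 5, 2029 inclusive is 117 days; tolling adds 117 days: February 6, 2030 + 117 days = June 3, 2030.
June 3, 2030 is a Monday and not a court holiday, so no extension applies.

June 3, 2030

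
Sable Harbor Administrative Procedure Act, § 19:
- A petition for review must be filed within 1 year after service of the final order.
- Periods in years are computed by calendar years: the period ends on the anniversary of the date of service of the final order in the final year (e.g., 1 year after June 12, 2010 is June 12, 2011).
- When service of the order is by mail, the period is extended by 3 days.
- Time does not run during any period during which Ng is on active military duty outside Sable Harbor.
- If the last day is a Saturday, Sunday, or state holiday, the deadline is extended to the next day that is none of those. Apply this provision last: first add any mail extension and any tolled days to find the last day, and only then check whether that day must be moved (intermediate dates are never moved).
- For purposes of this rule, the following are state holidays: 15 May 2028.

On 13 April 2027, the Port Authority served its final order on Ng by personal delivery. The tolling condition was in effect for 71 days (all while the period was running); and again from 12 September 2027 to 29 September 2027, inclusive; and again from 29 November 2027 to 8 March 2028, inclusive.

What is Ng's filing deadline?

October 20, 2028

1 year after 13 April 2027 is April 13, 2028.
Service was not by mail, so no mail extension applies.
Tolling adds 71 days: April 13, 2028 + 71 days = June 23, 2028.
From September 12, 2027 through September 29, 2027 inclusive is 18 days; tolling adds 18 days: June 23, 2028 + 18 days = July 11, 2028.
From November 29, 2027 through March 8, 2028 inclusive is 101 days; tolling adds 101 days: July 11, 2028 + 101 days = October 20, 2028.
October 20, 2028 is a Friday and not a state holiday, so no extension applies.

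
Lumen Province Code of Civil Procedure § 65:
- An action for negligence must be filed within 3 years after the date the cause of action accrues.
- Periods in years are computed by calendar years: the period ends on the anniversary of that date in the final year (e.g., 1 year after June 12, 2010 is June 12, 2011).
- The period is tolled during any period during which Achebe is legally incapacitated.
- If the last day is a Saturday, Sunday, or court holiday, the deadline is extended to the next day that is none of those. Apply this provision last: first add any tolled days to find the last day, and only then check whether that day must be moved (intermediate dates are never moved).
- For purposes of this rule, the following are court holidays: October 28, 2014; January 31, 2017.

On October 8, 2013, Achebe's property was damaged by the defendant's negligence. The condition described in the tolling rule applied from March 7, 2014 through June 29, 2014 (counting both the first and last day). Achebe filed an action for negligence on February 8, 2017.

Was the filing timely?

3 years after October 8, 2013 is October 8, 2016.
From March 7, 2014 through June 29, 2014 inclusive is 115 days; tolling adds 115 days: October 8, 2016 + 115 days = January 31, 2017.
January 31, 2017 is a listed holiday. The next qualifying day is February 1, 2017.
The deadline is February 1, 2017; the filing on February 8, 2017 is after that date.

No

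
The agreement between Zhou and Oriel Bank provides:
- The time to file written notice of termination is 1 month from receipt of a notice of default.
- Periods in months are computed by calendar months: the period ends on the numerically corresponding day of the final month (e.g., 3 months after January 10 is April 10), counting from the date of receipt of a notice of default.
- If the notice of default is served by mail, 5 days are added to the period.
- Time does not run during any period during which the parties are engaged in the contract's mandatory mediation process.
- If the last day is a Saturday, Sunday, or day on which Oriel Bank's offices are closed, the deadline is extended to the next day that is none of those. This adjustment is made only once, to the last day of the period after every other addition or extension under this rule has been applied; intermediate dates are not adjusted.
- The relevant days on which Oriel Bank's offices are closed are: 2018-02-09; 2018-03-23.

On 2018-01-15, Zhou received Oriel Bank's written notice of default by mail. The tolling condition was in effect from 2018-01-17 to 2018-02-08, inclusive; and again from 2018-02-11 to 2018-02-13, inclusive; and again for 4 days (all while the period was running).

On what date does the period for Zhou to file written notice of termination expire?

March 22, 2018

1 month after 2018-01-15 is February 15, 2018.
Service was by mail, adding 5 days: February 15, 2018 + 5 days = February 20, 2018.
From January 17, 2018 through February 8, 2018 inclusive is 23 days; tolling adds 23 days: February 20, 2018 + 23 days = March 15, 2018.
From February 11, 2018 through February 13, 2018 inclusive is 3 days; tolling adds 3 days: March 15, 2018 + 3 days = March 18, 2018.
Tolling adds 4 days: March 18, 2018 + 4 days = March 22, 2018.
March 22, 2018 is a Thursday and not a day on which Oriel Bank's offices are closed, so no extension applies.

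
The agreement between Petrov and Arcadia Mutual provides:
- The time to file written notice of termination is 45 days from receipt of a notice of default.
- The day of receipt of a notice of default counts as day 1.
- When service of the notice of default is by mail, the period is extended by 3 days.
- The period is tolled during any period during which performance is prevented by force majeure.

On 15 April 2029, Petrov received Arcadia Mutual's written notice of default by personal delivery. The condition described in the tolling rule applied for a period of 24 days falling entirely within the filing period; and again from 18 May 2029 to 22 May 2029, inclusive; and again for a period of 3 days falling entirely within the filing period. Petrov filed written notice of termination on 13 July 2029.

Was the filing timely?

No

Counting 15 April 2029 as day 1, day 45 is May 29, 2029.
Service was not by mail, so no mail extension applies.
Tolling adds 24 days: May 29, 2029 + 24 days = June 22, 2029.
From May 18, 2029 through May 22, 2029 inclusive is 5 days; tolling adds 5 days: June 22, 2029 + 5 days = June 27, 2029.
Tolling adds 3 days: June 27, 2029 + 3 days = June 30, 2029.
The deadline is June 30, 2029; the filing on July 13, 2029 is after that date.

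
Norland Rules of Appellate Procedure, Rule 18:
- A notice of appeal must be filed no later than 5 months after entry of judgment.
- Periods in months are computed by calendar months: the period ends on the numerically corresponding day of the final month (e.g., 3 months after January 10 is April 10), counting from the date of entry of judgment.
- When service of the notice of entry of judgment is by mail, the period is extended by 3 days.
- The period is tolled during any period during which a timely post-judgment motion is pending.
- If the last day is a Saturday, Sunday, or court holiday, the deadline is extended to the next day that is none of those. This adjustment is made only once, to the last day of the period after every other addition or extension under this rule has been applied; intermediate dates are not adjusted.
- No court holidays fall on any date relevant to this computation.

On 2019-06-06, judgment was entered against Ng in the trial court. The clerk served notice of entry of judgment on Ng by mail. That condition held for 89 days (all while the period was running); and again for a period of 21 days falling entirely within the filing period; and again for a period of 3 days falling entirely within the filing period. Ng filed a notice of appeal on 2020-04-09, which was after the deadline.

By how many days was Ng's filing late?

5 months after 2019-06-06 is November 6, 2019.
Service was by mail, adding 3 days: November 6, 2019 + 3 days = November 9, 2019.
Tolling adds 89 days: November 9, 2019 + 89 days = February 6, 2020.
Tolling adds 21 days: February 6, 2020 + 21 days = February 27, 2020.
Tolling adds 3 days: February 27, 2020 + 3 days = March 1, 2020.
March 1, 2020 is Sunday. The next qualifying day is March 2, 2020.
The deadline is March 2, 2020; from March 2, 2020 to April 9, 2020 is 38 days.

38 days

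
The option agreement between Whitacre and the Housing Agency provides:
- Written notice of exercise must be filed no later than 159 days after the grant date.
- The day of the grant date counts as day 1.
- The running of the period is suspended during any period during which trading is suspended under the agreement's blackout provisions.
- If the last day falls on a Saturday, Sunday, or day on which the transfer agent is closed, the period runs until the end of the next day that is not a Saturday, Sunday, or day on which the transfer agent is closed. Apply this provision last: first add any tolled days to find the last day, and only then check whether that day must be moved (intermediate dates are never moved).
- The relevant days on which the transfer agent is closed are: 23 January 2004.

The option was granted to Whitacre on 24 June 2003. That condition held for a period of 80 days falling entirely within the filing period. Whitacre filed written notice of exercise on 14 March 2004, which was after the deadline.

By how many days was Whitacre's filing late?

Counting 24 June 2003 as day 1, day 159 is November 29, 2003.
Tolling adds 80 days: November 29, 2003 + 80 days = February 17, 2004.
February 17, 2004 is a Tuesday and not a day on which the transfer agent is closed, so no extension applies.
The deadline is February 17, 2004; from February 17, 2004 to March 14, 2004 is 26 days.

26 days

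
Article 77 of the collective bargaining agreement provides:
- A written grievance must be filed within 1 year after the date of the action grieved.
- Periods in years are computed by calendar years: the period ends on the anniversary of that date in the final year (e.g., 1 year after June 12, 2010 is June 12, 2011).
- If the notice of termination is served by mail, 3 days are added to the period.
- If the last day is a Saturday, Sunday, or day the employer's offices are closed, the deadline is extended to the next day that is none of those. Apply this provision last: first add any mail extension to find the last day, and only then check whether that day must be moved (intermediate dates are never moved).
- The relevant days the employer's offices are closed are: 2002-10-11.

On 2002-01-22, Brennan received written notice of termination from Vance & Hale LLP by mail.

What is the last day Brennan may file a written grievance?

1 year after 2002-01-22 is January 22, 2003.
Service was by mail, adding 3 days: January 22, 2003 + 3 days = January 25, 2003.
January 25, 2003 is Saturday; January 26, 2003 is Sunday. The next qualifying day is January 27, 2003.

January 27, 2003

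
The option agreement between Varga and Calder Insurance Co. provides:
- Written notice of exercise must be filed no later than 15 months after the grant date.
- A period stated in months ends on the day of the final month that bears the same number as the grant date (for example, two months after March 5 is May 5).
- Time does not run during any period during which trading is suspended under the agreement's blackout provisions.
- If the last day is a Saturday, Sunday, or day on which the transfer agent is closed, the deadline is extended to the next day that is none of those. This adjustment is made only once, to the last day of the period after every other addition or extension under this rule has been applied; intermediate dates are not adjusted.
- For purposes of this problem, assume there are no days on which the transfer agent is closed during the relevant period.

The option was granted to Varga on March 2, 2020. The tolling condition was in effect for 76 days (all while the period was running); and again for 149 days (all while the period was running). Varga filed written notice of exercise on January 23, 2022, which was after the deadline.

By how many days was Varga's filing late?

10 days

15 months after March 2, 2020 is June 2, 2021.
Tolling adds 76 days: June 2, 2021 + 76 days = August 17, 2021.
Tolling adds 149 days: August 17, 2021 + 149 days = January 13, 2022.
January 13, 2022 is a Thursday and not a day on which the transfer agent is closed, so no extension applies.
The deadline is January 13, 2022; from January 13, 2022 to January 23, 2022 is 10 days.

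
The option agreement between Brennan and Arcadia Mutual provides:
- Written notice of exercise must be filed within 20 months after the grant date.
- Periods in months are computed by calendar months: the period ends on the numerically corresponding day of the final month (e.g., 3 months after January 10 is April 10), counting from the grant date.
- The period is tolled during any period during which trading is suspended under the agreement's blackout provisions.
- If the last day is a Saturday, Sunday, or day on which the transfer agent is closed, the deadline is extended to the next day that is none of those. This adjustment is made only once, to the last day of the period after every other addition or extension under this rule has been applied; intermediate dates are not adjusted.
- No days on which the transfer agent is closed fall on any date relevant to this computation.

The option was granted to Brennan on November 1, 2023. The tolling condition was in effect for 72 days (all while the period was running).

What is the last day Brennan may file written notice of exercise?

September 11, 2025

20 months after November 1, 2023 is July 1, 2025.
Tolling adds 72 days: July 1, 2025 + 72 days = September 11, 2025.
September 11, 2025 is a Thursday and not a day on which the transfer agent is closed, so no extension applies.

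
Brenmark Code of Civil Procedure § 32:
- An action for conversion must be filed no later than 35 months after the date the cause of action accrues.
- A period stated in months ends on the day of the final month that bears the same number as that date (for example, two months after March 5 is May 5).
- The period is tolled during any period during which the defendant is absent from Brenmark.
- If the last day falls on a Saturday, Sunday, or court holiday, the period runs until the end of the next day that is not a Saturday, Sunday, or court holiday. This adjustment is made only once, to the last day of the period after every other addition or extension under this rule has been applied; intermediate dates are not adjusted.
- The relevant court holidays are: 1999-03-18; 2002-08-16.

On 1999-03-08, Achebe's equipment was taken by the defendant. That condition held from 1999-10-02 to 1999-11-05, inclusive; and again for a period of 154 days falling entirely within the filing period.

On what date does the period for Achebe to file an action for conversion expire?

August 19, 2002

35 months after 1999-03-08 is February 8, 2002.
From October 2, 1999 through November 5, 1999 inclusive is 35 days; tolling adds 35 days: February 8, 2002 + 35 days = March 15, 2002.
Tolling adds 154 days: March 15, 2002 + 154 days = August 16, 2002.
August 16, 2002 is a listed holiday; August 17, 2002 is Saturday; August 18, 2002 is Sunday. The next qualifying day is August 19, 2002.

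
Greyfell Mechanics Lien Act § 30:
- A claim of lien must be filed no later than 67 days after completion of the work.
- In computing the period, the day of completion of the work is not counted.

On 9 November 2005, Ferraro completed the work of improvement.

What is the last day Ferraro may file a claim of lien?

January 15, 2006

67 days after 9 November 2005 is January 15, 2006.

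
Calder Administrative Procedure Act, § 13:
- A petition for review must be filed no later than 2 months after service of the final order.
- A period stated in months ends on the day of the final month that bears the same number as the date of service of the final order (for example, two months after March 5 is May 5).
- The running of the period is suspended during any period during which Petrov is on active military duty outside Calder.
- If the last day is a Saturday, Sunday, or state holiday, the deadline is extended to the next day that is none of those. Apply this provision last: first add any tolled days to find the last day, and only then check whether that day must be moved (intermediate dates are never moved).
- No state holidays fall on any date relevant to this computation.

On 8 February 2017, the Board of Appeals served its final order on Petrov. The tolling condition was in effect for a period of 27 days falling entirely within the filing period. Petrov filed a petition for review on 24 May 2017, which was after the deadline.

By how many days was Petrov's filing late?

2 months after 8 February 2017 is April 8, 2017.
Tolling adds 27 days: April 8, 2017 + 27 days = May 5, 2017.
May 5, 2017 is a Friday and not a state holiday, so no extension applies.
The deadline is May 5, 2017; from May 5, 2017 to May 24, 2017 is 19 days.

19 days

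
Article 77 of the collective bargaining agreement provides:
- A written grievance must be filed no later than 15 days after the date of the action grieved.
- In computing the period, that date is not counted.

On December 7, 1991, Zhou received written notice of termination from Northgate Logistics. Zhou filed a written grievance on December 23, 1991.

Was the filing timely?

15 days after December 7, 1991 is December 22, 1991.
The deadline is December 22, 1991; the filing on December 23, 1991 is after that date.

No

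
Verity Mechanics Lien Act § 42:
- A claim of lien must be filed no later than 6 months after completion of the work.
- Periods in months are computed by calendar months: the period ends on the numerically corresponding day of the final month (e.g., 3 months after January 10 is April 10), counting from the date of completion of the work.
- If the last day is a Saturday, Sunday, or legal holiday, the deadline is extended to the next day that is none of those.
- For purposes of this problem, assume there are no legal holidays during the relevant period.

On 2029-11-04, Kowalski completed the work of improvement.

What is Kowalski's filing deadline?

6 months after 2029-11-04 is May 4, 2030.
May 4, 2030 is Saturday; May 5, 2030 is Sunday. The next qualifying day is May 6, 2030.

May 6, 2030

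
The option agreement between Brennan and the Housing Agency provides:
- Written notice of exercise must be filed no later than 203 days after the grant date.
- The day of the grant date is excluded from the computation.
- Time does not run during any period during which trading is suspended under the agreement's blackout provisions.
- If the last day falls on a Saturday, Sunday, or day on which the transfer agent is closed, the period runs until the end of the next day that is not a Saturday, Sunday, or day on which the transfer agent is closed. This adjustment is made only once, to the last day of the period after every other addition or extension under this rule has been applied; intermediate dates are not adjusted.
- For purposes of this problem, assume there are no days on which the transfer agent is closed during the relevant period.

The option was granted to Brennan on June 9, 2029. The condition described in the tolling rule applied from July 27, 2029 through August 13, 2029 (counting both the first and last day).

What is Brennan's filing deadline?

January 16, 2030

203 days after June 9, 2029 is December 29, 2029.
From July 27, 2029 through August 13, 2029 inclusive is 18 days; tolling adds 18 days: December 29, 2029 + 18 days = January 16, 2030.
January 16, 2030 is a Wednesday and not a day on which the transfer agent is closed, so no extension applies.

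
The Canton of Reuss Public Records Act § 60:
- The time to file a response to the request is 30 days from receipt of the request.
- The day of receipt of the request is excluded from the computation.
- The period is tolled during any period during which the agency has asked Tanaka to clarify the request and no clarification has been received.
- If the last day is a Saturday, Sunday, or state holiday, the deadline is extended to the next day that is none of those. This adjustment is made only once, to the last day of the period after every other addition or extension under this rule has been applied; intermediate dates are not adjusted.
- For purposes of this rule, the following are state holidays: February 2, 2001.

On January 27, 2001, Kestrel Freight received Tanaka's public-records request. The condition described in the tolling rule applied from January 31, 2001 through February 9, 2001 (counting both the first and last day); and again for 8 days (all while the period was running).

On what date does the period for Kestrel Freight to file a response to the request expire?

March 16, 2001

30 days after January 27, 2001 is February 26, 2001.
From January 31, 2001 through February 9, 2001 inclusive is 10 days; tolling adds 10 days: February 26, 2001 + 10 days = March 8, 2001.
Tolling adds 8 days: March 8, 2001 + 8 days = March 16, 2001.
March 16, 2001 is a Friday and not a state holiday, so no extension applies.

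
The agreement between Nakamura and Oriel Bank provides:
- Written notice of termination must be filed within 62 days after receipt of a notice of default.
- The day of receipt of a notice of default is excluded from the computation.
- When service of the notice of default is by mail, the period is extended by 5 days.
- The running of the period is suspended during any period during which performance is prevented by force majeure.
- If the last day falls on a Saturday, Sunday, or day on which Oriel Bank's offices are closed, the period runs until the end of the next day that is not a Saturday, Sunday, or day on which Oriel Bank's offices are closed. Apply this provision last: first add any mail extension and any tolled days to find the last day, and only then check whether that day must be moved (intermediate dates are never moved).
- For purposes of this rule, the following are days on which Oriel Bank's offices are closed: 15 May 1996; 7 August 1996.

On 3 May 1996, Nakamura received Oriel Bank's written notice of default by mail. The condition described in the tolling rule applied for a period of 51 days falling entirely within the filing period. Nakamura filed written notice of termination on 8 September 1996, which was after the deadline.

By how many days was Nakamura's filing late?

62 days after 3 May 1996 is July 4, 1996.
Service was by mail, adding 5 days: July 4, 1996 + 5 days = July 9, 1996.
Tolling adds 51 days: July 9, 1996 + 51 days = August 29, 1996.
August 29, 1996 is a Thursday and not a day on which Oriel Bank's offices are closed, so no extension applies.
The deadline is August 29, 1996; from August 29, 1996 to September 8, 1996 is 10 days.

10 days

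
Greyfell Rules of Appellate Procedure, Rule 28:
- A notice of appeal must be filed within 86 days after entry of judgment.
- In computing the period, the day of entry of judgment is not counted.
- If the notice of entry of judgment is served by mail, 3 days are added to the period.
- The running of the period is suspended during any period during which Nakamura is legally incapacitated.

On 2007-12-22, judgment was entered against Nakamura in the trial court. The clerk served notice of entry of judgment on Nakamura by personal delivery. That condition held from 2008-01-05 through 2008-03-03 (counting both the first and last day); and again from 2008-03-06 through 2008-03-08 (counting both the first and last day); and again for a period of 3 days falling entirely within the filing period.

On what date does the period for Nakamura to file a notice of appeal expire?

86 days after 2007-12-22 is March 17, 2008.
Service was not by mail, so no mail extension applies.
From January 5, 2008 through March 3, 2008 inclusive is 59 days; tolling adds 59 days: March 17, 2008 + 59 days = May 15, 2008.
From March 6, 2008 through March 8, 2008 inclusive is 3 days; tolling adds 3 days: May 15, 2008 + 3 days = May 18, 2008.
Tolling adds 3 days: May 18, 2008 + 3 days = May 21, 2008.

May 21, 2008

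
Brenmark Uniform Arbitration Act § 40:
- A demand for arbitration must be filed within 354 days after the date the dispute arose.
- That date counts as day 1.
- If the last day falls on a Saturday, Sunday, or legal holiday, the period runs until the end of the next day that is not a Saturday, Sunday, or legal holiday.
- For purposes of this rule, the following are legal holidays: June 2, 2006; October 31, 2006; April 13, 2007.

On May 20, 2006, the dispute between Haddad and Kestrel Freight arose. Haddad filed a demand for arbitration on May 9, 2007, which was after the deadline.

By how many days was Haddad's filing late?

Counting May 20, 2006 as day 1, day 354 is May 8, 2007.
May 8, 2007 is a Tuesday and not a legal holiday, so no extension applies.
The deadline is May 8, 2007; from May 8, 2007 to May 9, 2007 is 1 days.

1 day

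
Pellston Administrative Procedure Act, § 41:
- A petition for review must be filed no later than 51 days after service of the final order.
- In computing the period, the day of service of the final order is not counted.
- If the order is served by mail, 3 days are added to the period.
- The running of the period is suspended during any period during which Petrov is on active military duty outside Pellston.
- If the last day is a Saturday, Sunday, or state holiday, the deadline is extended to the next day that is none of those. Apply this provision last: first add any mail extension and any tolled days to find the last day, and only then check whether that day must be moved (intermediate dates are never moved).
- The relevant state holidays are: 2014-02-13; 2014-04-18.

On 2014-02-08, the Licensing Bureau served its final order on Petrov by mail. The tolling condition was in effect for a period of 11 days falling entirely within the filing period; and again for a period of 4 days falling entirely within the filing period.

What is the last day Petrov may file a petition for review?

April 21, 2014

51 days after 2014-02-08 is March 31, 2014.
Service was by mail, adding 3 days: March 31, 2014 + 3 days = April 3, 2014.
Tolling adds 11 days: April 3, 2014 + 11 days = April 14, 2014.
Tolling adds 4 days: April 14, 2014 + 4 days = April 18, 2014.
April 18, 2014 is a listed holiday; April 19, 2014 is Saturday; April 20, 2014 is Sunday. The next qualifying day is April 21, 2014.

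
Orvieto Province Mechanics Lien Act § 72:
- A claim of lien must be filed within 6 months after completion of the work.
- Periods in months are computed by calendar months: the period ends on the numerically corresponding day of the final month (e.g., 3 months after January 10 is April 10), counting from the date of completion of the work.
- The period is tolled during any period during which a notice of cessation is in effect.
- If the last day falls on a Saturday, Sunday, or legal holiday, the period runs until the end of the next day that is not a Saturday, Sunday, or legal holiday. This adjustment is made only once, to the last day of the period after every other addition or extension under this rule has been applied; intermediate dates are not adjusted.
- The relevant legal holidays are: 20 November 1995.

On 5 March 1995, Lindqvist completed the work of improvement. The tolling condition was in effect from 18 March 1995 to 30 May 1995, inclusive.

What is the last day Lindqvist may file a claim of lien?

6 months after 5 March 1995 is September 5, 1995.
From March 18, 1995 through May 30, 1995 inclusive is 74 days; tolling adds 74 days: September 5, 1995 + 74 days = November 18, 1995.
November 18, 1995 is Saturday; November 19, 1995 is Sunday; November 20, 1995 is a listed holiday. The next qualifying day is November 21, 1995.

November 21, 1995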